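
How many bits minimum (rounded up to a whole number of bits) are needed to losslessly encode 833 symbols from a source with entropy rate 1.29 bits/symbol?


Minimum bits >= n * H = 833 * 1.29 = 1074.57, rounded up to a whole number of bits = 1075

1075 bits


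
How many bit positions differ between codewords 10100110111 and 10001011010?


Count differing positions: . . ^ . ^ ^ . ^ ^ . ^ = 6 differences

6


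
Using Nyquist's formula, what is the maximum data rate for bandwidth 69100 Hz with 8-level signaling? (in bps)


Rate = 2 * B * log2(M) = 2 * 69100 * 3.0 = 414600.0

414600.0 bps


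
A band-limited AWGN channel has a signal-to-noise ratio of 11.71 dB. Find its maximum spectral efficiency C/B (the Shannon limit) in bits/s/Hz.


SNR_linear = 10^(11.71/10) = 14.8252; C/B = log2(1 + SNR_linear) = log2(1 + 14.8252) = 3.9842

3.9842 bits/s/Hz


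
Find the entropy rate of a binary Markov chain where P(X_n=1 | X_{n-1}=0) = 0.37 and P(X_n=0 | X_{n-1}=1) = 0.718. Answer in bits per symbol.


Stationary distribution: pi_0 = p10/(p01+p10) = 0.6599, pi_1 = 0.3401. Entropy rate H' = pi_0*H(p01) + pi_1*H(p10) = 0.6599*0.9507 + 0.3401*0.8582 = 0.9192

0.9192 bits/symbol


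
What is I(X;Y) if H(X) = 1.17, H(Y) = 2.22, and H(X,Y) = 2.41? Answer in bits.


I(X;Y) = H(X) + H(Y) - H(X,Y) = 1.17 + 2.22 - 2.41 = 0.98

0.98 bits


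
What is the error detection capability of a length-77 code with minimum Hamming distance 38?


Detection capability = d_min - 1 = 38 - 1 = 37

37 errors


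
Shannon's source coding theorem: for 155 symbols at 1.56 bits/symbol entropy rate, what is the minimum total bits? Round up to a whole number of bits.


Minimum bits >= n * H = 155 * 1.56 = 241.8, rounded up to a whole number of bits = 242

242 bits


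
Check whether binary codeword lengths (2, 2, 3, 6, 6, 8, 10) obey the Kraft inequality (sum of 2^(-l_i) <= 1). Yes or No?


Kraft sum = sum(2^(-l_i)) = 0.6611, need <= 1. Result: satisfied (a binary prefix-free code with these lengths exists)

Yes


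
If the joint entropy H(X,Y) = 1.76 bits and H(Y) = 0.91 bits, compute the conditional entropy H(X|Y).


H(X|Y) = H(X,Y) - H(Y) = 1.76 - 0.91 = 0.85

0.85 bits


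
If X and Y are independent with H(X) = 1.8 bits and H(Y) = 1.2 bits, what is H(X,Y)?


For independent variables, H(X,Y) = H(X) + H(Y) = 1.8 + 1.2 = 3.0

3.0 bits


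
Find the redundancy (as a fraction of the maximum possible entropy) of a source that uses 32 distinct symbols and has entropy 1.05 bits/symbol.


H_max = log2(K) = log2(32) = 5.0 bits/symbol. Redundancy = 1 - H/H_max = 1 - 1.05/5.0 = 1 - 0.21 = 0.79

0.79


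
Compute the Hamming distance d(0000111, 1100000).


Count differing positions: ^ ^ . . ^ ^ ^ = 5 differences

5


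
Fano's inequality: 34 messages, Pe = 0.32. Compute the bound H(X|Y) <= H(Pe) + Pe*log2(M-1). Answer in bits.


H(Pe) = -Pe*log2(Pe) - (1-Pe)*log2(1-Pe) = -0.32*log2(0.32) - 0.68*log2(0.68) = 0.526034 + 0.378347 = 0.9044. Pe*log2(M-1) = 0.32*log2(33) = 1.614206. Bound = H(Pe) + Pe*log2(M-1) = 0.526034 + 0.378347 + 1.614206 = 2.5186

2.5186 bits


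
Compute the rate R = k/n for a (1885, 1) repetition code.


Rate = k/n = 1/1885

1/1885


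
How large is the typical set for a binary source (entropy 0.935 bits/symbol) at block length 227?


log2|A_typical| = nH = 227 * 0.935 = 212.245, so |A_typical| ~ 2^212.245 = 7.800e+63

7.800e+63


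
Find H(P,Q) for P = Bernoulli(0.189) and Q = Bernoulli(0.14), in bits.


H(P,Q) = -p*log2(q) - (1-p)*log2(1-q). -0.189*log2(0.14) = 0.536099; -0.811*log2(0.86) = 0.176467. H(P,Q) = 0.536099 + 0.176467 = 0.7126

0.7126 bits


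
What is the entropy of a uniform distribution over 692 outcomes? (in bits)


H = log2(n) = log2(692) = 9.4346

9.4346 bits


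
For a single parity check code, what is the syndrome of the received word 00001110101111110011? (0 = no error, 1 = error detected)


Syndrome = XOR of all bits = 0 XOR 0 XOR 0 XOR 0 XOR 1 XOR 1 XOR 1 XOR 0 XOR 1 XOR 0 XOR 1 XOR 1 XOR 1 XOR 1 XOR 1 XOR 1 XOR 0 XOR 0 XOR 1 XOR 1 = 0

0


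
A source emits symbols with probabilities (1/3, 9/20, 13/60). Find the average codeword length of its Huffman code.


Huffman construction (repeatedly merge the two least-probable nodes; each merge adds 1 bit to every symbol beneath it): 13/60 + 1/3 = 11/20; 9/20 + 11/20 = 1. Resulting codeword lengths (in the order the probabilities were given): (2, 1, 2). L_avg = sum(p_i * l_i) = 1/3*2 + 9/20*1 + 13/60*2 = 31/20 = 1.55

1.55 bits


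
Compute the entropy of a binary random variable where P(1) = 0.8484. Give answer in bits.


H = -p*log2(p) - (1-p)*log2(1-p). -0.8484*log2(0.8484) = 0.201226; -0.1516*log2(0.1516) = 0.412603. H = 0.201226 + 0.412603 = 0.6138

0.6138 bits


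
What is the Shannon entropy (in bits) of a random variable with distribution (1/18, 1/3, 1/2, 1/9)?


H = -sum(p_i * log2(p_i)). Terms: -(1/18)*log2(1/18) = 0.231663; -(1/3)*log2(1/3) = 0.528321; -(1/2)*log2(1/2) = 0.500000; -(1/9)*log2(1/9) = 0.352214. H = 0.231663 + 0.528321 + 0.500000 + 0.352214 = 1.6122

1.6122 bits


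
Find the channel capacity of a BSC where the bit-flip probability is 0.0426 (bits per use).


H(p) = -p*log2(p) - (1-p)*log2(1-p) = -0.0426*log2(0.0426) - 0.9574*log2(0.9574) = 0.193958 + 0.060131 = 0.2541. C = 1 - H(p) = 1 - 0.2541 = 0.7459

0.7459 bits


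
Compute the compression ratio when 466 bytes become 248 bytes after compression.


Ratio = original / compressed = 466 / 248 = 1.879

1.879


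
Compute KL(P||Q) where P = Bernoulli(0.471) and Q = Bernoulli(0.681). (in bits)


KL = p*log2(p/q) + (1-p)*log2((1-p)/(1-q)) = 0.471*log2(0.471/0.681) + 0.529*log2(0.529/0.319) = 0.1355

0.1355 bits


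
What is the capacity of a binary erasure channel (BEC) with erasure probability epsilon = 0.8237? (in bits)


C = 1 - epsilon = 1 - 0.8237 = 0.1763

0.1763 bits


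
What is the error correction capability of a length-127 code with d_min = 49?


Correction capability = floor((d-1)/2) = floor((49-1)/2) = 24

24 errors


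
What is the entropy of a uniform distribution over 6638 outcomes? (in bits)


H = log2(n) = log2(6638) = 12.6965

12.6965 bits


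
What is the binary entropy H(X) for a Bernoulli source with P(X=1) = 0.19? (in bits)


H = -p*log2(p) - (1-p)*log2(1-p). -0.19*log2(0.19) = 0.455226; -0.81*log2(0.81) = 0.246245. H = 0.455226 + 0.246245 = 0.7015

0.7015 bits


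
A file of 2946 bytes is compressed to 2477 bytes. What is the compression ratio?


Ratio = original / compressed = 2946 / 2477 = 1.1893

1.1893


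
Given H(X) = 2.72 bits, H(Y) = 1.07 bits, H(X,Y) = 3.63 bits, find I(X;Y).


I(X;Y) = H(X) + H(Y) - H(X,Y) = 2.72 + 1.07 - 3.63 = 0.16

0.16 bits


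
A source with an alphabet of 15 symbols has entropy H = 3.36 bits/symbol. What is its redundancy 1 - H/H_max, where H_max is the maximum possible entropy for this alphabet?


H_max = log2(K) = log2(15) = 3.9069 bits/symbol. Redundancy = 1 - H/H_max = 1 - 3.36/3.9069 = 1 - 0.86 = 0.14

0.14


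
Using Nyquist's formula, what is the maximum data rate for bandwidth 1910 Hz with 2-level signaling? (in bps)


Rate = 2 * B * log2(M) = 2 * 1910 * 1.0 = 3820.0

3820.0 bps


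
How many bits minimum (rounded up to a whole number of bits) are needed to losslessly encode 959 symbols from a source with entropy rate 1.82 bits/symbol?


Minimum bits >= n * H = 959 * 1.82 = 1745.38, rounded up to a whole number of bits = 1746

1746 bits


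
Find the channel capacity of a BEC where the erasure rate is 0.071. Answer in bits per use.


C = 1 - epsilon = 1 - 0.071 = 0.929

0.929 bits


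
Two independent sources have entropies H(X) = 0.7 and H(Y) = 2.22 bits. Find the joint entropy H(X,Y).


For independent variables, H(X,Y) = H(X) + H(Y) = 0.7 + 2.22 = 2.92

2.92 bits


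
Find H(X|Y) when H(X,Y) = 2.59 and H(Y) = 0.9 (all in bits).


H(X|Y) = H(X,Y) - H(Y) = 2.59 - 0.9 = 1.69

1.69 bits


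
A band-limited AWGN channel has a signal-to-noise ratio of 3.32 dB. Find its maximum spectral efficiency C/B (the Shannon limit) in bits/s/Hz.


SNR_linear = 10^(3.32/10) = 2.1478; C/B = log2(1 + SNR_linear) = log2(1 + 2.1478) = 1.6544

1.6544 bits/s/Hz


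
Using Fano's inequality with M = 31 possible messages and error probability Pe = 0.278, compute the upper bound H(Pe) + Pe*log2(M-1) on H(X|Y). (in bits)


H(Pe) = -Pe*log2(Pe) - (1-Pe)*log2(1-Pe) = -0.278*log2(0.278) - 0.722*log2(0.722) = 0.513422 + 0.339289 = 0.8527. Pe*log2(M-1) = 0.278*log2(30) = 1.364116. Bound = H(Pe) + Pe*log2(M-1) = 0.513422 + 0.339289 + 1.364116 = 2.2168

2.2168 bits


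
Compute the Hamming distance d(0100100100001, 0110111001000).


Count differing positions: . . ^ . . ^ ^ ^ . ^ . . ^ = 6 differences

6


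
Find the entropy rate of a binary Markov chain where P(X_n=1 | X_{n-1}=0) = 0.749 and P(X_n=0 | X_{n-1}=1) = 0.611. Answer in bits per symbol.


Stationary distribution: pi_0 = p10/(p01+p10) = 0.4493, pi_1 = 0.5507. Entropy rate H' = pi_0*H(p01) + pi_1*H(p10) = 0.4493*0.8129 + 0.5507*0.9642 = 0.8962

0.8962 bits/symbol


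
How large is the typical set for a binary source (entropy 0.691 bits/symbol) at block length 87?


log2|A_typical| = nH = 87 * 0.691 = 60.117, so |A_typical| ~ 2^60.117 = 1.250e+18

1.250e+18


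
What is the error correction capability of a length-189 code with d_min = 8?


Correction capability = floor((d-1)/2) = floor((8-1)/2) = 3

3 errors


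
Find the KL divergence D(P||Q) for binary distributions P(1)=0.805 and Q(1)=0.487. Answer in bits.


KL = p*log2(p/q) + (1-p)*log2((1-p)/(1-q)) = 0.805*log2(0.805/0.487) + 0.195*log2(0.195/0.513) = 0.3116

0.3116 bits


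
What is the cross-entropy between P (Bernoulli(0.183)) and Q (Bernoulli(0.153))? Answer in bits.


H(P,Q) = -p*log2(q) - (1-p)*log2(1-q). -0.183*log2(0.153) = 0.495637; -0.817*log2(0.847) = 0.195726. H(P,Q) = 0.495637 + 0.195726 = 0.6914

0.6914 bits


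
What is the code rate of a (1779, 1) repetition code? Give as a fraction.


Rate = k/n = 1/1779

1/1779


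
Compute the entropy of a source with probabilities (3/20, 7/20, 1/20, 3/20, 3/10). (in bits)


H = -sum(p_i * log2(p_i)). Terms: -(3/20)*log2(3/20) = 0.410545; -(7/20)*log2(7/20) = 0.530101; -(1/20)*log2(1/20) = 0.216096; -(3/20)*log2(3/20) = 0.410545; -(3/10)*log2(3/10) = 0.521090. H = 0.410545 + 0.530101 + 0.216096 + 0.410545 + 0.521090 = 2.0884

2.0884 bits


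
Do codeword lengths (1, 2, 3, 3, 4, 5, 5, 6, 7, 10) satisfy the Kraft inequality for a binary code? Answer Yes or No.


Kraft sum = sum(2^(-l_i)) = 1.1494, need <= 1. Result: violated (a binary prefix-free code with these lengths cannot exist)

No


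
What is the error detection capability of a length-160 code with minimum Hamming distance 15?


Detection capability = d_min - 1 = 15 - 1 = 14

14 errors


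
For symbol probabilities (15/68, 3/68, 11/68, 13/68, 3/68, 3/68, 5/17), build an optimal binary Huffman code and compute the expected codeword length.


Huffman construction (repeatedly merge the two least-probable nodes; each merge adds 1 bit to every symbol beneath it): 3/68 + 3/68 = 3/34; 3/68 + 3/34 = 9/68; 9/68 + 11/68 = 5/17; 13/68 + 15/68 = 7/17; 5/17 + 5/17 = 10/17; 7/17 + 10/17 = 1. Resulting codeword lengths (in the order the probabilities were given): (2, 5, 3, 2, 5, 4, 2). L_avg = sum(p_i * l_i) = 15/68*2 + 3/68*5 + 11/68*3 + 13/68*2 + 3/68*5 + 3/68*4 + 5/17*2 = 171/68 = 2.5147

2.5147 bits


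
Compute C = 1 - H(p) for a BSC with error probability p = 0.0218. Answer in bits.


H(p) = -p*log2(p) - (1-p)*log2(1-p) = -0.0218*log2(0.0218) - 0.9782*log2(0.9782) = 0.120326 + 0.031105 = 0.1514. C = 1 - H(p) = 1 - 0.1514 = 0.8486

0.8486 bits


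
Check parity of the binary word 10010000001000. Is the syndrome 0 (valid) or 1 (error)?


Syndrome = XOR of all bits = 1 XOR 0 XOR 0 XOR 1 XOR 0 XOR 0 XOR 0 XOR 0 XOR 0 XOR 0 XOR 1 XOR 0 XOR 0 XOR 0 = 1

1


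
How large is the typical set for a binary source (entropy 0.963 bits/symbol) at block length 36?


log2|A_typical| = nH = 36 * 0.963 = 34.668, so |A_typical| ~ 2^34.668 = 2.730e+10

2.730e+10


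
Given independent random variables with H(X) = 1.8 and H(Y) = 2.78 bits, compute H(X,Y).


For independent variables, H(X,Y) = H(X) + H(Y) = 1.8 + 2.78 = 4.58

4.58 bits


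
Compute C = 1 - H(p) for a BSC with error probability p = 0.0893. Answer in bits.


H(p) = -p*log2(p) - (1-p)*log2(1-p) = -0.0893*log2(0.0893) - 0.9107*log2(0.9107) = 0.311228 + 0.122901 = 0.4341. C = 1 - H(p) = 1 - 0.4341 = 0.5659

0.5659 bits


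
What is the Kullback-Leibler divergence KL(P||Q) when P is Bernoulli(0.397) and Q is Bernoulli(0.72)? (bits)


KL = p*log2(p/q) + (1-p)*log2((1-p)/(1-q)) = 0.397*log2(0.397/0.72) + 0.603*log2(0.603/0.28) = 0.3264

0.3264 bits


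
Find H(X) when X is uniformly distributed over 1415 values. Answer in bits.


H = log2(n) = log2(1415) = 10.4666

10.4666 bits


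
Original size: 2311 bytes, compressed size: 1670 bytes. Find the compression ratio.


Ratio = original / compressed = 2311 / 1670 = 1.3838

1.3838


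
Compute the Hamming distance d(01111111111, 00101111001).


Count differing positions: . ^ . ^ . . . . ^ ^ . = 4 differences

4


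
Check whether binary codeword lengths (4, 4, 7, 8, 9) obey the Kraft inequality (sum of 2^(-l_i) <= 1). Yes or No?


Kraft sum = sum(2^(-l_i)) = 0.1387, need <= 1. Result: satisfied (a binary prefix-free code with these lengths exists)

Yes


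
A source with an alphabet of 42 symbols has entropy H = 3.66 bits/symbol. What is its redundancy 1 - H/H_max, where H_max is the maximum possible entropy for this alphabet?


H_max = log2(K) = log2(42) = 5.3923 bits/symbol. Redundancy = 1 - H/H_max = 1 - 3.66/5.3923 = 1 - 0.6787 = 0.3213

0.3213


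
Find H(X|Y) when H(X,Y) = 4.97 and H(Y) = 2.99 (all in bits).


H(X|Y) = H(X,Y) - H(Y) = 4.97 - 2.99 = 1.98

1.98 bits


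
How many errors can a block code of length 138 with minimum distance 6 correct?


Correction capability = floor((d-1)/2) = floor((6-1)/2) = 2

2 errors


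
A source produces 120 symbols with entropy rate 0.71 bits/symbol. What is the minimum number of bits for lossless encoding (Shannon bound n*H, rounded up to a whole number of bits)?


Minimum bits >= n * H = 120 * 0.71 = 85.2, rounded up to a whole number of bits = 86

86 bits


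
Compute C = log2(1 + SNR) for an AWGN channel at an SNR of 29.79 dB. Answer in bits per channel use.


SNR_linear = 10^(29.79/10) = 952.7962; C = log2(1 + SNR_linear) = log2(1 + 952.7962) = 9.8975

9.8975 bits/channel use


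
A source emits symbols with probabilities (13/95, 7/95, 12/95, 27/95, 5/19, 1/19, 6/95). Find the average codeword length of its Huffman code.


Huffman construction (repeatedly merge the two least-probable nodes; each merge adds 1 bit to every symbol beneath it): 1/19 + 6/95 = 11/95; 7/95 + 11/95 = 18/95; 12/95 + 13/95 = 5/19; 18/95 + 5/19 = 43/95; 5/19 + 27/95 = 52/95; 43/95 + 52/95 = 1. Resulting codeword lengths (in the order the probabilities were given): (3, 3, 3, 2, 2, 4, 4). L_avg = sum(p_i * l_i) = 13/95*3 + 7/95*3 + 12/95*3 + 27/95*2 + 5/19*2 + 1/19*4 + 6/95*4 = 244/95 = 2.5684

2.5684 bits


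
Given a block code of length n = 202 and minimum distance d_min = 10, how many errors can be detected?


Detection capability = d_min - 1 = 10 - 1 = 9

9 errors


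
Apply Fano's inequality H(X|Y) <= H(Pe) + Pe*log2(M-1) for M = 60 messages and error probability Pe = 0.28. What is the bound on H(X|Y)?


H(Pe) = -Pe*log2(Pe) - (1-Pe)*log2(1-Pe) = -0.28*log2(0.28) - 0.72*log2(0.72) = 0.514220 + 0.341230 = 0.8555. Pe*log2(M-1) = 0.28*log2(59) = 1.647140. Bound = H(Pe) + Pe*log2(M-1) = 0.514220 + 0.341230 + 1.647140 = 2.5026

2.5026 bits


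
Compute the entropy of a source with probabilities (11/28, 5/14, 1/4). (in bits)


H = -sum(p_i * log2(p_i)). Terms: -(11/28)*log2(11/28) = 0.529541; -(5/14)*log2(5/14) = 0.530510; -(1/4)*log2(1/4) = 0.500000. H = 0.529541 + 0.530510 + 0.500000 = 1.5601

1.5601 bits


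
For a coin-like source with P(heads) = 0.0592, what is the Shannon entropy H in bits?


H = -p*log2(p) - (1-p)*log2(1-p). -0.0592*log2(0.0592) = 0.241433; -0.9408*log2(0.9408) = 0.082828. H = 0.241433 + 0.082828 = 0.3243

0.3243 bits


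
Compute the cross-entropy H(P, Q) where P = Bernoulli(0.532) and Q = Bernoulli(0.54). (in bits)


H(P,Q) = -p*log2(q) - (1-p)*log2(1-q). -0.532*log2(0.54) = 0.472931; -0.468*log2(0.46) = 0.524298. H(P,Q) = 0.472931 + 0.524298 = 0.9972

0.9972 bits


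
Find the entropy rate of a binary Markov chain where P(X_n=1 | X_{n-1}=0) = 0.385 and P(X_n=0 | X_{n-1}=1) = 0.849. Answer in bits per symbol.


Stationary distribution: pi_0 = p10/(p01+p10) = 0.688, pi_1 = 0.312. Entropy rate H' = pi_0*H(p01) + pi_1*H(p10) = 0.688*0.9615 + 0.312*0.6123 = 0.8526

0.8526 bits/symbol


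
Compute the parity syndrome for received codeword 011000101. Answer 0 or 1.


Syndrome = XOR of all bits = 0 XOR 1 XOR 1 XOR 0 XOR 0 XOR 0 XOR 1 XOR 0 XOR 1 = 0

0


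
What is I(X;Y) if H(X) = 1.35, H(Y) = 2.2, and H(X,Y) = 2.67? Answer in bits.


I(X;Y) = H(X) + H(Y) - H(X,Y) = 1.35 + 2.2 - 2.67 = 0.88

0.88 bits


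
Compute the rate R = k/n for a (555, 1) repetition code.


Rate = k/n = 1/555

1/555


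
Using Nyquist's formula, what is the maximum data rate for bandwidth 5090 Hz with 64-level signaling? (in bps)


Rate = 2 * B * log2(M) = 2 * 5090 * 6.0 = 61080.0

61080.0 bps


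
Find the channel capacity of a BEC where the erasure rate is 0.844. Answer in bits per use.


C = 1 - epsilon = 1 - 0.844 = 0.156

0.156 bits


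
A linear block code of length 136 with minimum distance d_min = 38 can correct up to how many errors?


Correction capability = floor((d-1)/2) = floor((38-1)/2) = 18

18 errors


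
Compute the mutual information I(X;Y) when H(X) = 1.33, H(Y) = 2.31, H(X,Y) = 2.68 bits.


I(X;Y) = H(X) + H(Y) - H(X,Y) = 1.33 + 2.31 - 2.68 = 0.96

0.96 bits


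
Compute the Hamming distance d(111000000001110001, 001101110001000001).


Count differing positions: ^ ^ . ^ . ^ ^ ^ . . . . ^ ^ . . . . = 8 differences

8


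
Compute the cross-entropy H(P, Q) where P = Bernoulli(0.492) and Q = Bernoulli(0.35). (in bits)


H(P,Q) = -p*log2(q) - (1-p)*log2(1-q). -0.492*log2(0.35) = 0.745170; -0.508*log2(0.65) = 0.315716. H(P,Q) = 0.745170 + 0.315716 = 1.0609

1.0609 bits


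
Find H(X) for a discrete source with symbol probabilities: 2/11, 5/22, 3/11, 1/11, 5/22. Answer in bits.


H = -sum(p_i * log2(p_i)). Terms: -(2/11)*log2(2/11) = 0.447169; -(5/22)*log2(5/22) = 0.485796; -(3/11)*log2(3/11) = 0.511219; -(1/11)*log2(1/11) = 0.314494; -(5/22)*log2(5/22) = 0.485796. H = 0.447169 + 0.485796 + 0.511219 + 0.314494 + 0.485796 = 2.2445

2.2445 bits


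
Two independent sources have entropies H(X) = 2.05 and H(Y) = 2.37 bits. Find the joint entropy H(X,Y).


For independent variables, H(X,Y) = H(X) + H(Y) = 2.05 + 2.37 = 4.42

4.42 bits


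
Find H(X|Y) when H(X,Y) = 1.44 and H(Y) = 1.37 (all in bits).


H(X|Y) = H(X,Y) - H(Y) = 1.44 - 1.37 = 0.07

0.07 bits


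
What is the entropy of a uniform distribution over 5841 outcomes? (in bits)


H = log2(n) = log2(5841) = 12.512

12.512 bits


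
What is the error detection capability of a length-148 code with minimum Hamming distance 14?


Detection capability = d_min - 1 = 14 - 1 = 13

13 errors


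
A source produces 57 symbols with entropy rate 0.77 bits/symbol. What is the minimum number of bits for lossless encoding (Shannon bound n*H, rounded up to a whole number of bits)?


Minimum bits >= n * H = 57 * 0.77 = 43.89, rounded up to a whole number of bits = 44

44 bits


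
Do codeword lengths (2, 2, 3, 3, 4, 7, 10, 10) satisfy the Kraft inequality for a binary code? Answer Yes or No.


Kraft sum = sum(2^(-l_i)) = 0.8223, need <= 1. Result: satisfied (a binary prefix-free code with these lengths exists)

Yes


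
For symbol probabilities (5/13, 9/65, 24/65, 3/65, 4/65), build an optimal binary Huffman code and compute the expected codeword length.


Huffman construction (repeatedly merge the two least-probable nodes; each merge adds 1 bit to every symbol beneath it): 3/65 + 4/65 = 7/65; 7/65 + 9/65 = 16/65; 16/65 + 24/65 = 8/13; 5/13 + 8/13 = 1. Resulting codeword lengths (in the order the probabilities were given): (1, 3, 2, 4, 4). L_avg = sum(p_i * l_i) = 5/13*1 + 9/65*3 + 24/65*2 + 3/65*4 + 4/65*4 = 128/65 = 1.9692

1.9692 bits


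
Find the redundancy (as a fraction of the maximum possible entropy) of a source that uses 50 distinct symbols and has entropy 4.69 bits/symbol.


H_max = log2(K) = log2(50) = 5.6439 bits/symbol. Redundancy = 1 - H/H_max = 1 - 4.69/5.6439 = 1 - 0.831 = 0.169

0.169


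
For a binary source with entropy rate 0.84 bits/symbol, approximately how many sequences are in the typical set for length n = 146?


log2|A_typical| = nH = 146 * 0.84 = 122.64, so |A_typical| ~ 2^122.64 = 8.285e+36

8.285e+36


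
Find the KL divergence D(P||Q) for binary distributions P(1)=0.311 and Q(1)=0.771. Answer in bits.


KL = p*log2(p/q) + (1-p)*log2((1-p)/(1-q)) = 0.311*log2(0.311/0.771) + 0.689*log2(0.689/0.229) = 0.6876

0.6876 bits


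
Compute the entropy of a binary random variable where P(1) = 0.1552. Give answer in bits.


H = -p*log2(p) - (1-p)*log2(1-p). -0.1552*log2(0.1552) = 0.417146; -0.8448*log2(0.8448) = 0.205555. H = 0.417146 + 0.205555 = 0.6227

0.6227 bits


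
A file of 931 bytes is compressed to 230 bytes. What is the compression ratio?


Ratio = original / compressed = 931 / 230 = 4.0478

4.0478


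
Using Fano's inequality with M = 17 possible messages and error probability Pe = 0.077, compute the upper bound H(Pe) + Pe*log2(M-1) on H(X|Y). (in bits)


H(Pe) = -Pe*log2(Pe) - (1-Pe)*log2(1-Pe) = -0.077*log2(0.077) - 0.923*log2(0.923) = 0.284823 + 0.106696 = 0.3915. Pe*log2(M-1) = 0.077*log2(16) = 0.308000. Bound = H(Pe) + Pe*log2(M-1) = 0.284823 + 0.106696 + 0.308000 = 0.6995

0.6995 bits


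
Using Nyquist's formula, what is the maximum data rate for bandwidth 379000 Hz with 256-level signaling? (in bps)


Rate = 2 * B * log2(M) = 2 * 379000 * 8.0 = 6064000.0

6064000.0 bps


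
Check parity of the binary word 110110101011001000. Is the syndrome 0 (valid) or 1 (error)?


Syndrome = XOR of all bits = 1 XOR 1 XOR 0 XOR 1 XOR 1 XOR 0 XOR 1 XOR 0 XOR 1 XOR 0 XOR 1 XOR 1 XOR 0 XOR 0 XOR 1 XOR 0 XOR 0 XOR 0 = 1

1


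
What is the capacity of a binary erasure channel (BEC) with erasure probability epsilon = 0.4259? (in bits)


C = 1 - epsilon = 1 - 0.4259 = 0.5741

0.5741 bits


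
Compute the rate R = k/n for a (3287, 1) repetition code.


Rate = k/n = 1/3287

1/3287


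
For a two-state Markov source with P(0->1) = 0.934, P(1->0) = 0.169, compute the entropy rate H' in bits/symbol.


Stationary distribution: pi_0 = p10/(p01+p10) = 0.1532, pi_1 = 0.8468. Entropy rate H' = pi_0*H(p01) + pi_1*H(p10) = 0.1532*0.3508 + 0.8468*0.6554 = 0.6087

0.6087 bits/symbol


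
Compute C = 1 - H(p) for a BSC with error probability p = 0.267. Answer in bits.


H(p) = -p*log2(p) - (1-p)*log2(1-p) = -0.267*log2(0.267) - 0.733*log2(0.733) = 0.508659 + 0.328468 = 0.8371. C = 1 - H(p) = 1 - 0.8371 = 0.1629

0.1629 bits


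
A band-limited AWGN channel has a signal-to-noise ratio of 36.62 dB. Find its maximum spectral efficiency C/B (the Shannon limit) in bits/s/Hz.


SNR_linear = 10^(36.62/10) = 4591.9801; C/B = log2(1 + SNR_linear) = log2(1 + 4591.9801) = 12.1652

12.1652 bits/s/Hz


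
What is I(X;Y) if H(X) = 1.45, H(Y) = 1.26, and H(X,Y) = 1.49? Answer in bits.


I(X;Y) = H(X) + H(Y) - H(X,Y) = 1.45 + 1.26 - 1.49 = 1.22

1.22 bits


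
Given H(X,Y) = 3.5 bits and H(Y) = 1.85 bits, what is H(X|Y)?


H(X|Y) = H(X,Y) - H(Y) = 3.5 - 1.85 = 1.65

1.65 bits


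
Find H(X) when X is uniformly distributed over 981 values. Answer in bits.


H = log2(n) = log2(981) = 9.9381

9.9381 bits


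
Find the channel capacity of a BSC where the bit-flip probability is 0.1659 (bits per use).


H(p) = -p*log2(p) - (1-p)*log2(1-p) = -0.1659*log2(0.1659) - 0.8341*log2(0.8341) = 0.429949 + 0.218290 = 0.6482. C = 1 - H(p) = 1 - 0.6482 = 0.3518

0.3518 bits


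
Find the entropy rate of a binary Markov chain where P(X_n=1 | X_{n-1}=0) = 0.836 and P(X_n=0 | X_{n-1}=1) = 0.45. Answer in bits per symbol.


Stationary distribution: pi_0 = p10/(p01+p10) = 0.3499, pi_1 = 0.6501. Entropy rate H' = pi_0*H(p01) + pi_1*H(p10) = 0.3499*0.6438 + 0.6501*0.9928 = 0.8707

0.8707 bits/symbol


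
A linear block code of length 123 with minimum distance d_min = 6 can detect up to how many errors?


Detection capability = d_min - 1 = 6 - 1 = 5

5 errors


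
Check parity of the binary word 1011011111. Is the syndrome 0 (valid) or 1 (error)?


Syndrome = XOR of all bits = 1 XOR 0 XOR 1 XOR 1 XOR 0 XOR 1 XOR 1 XOR 1 XOR 1 XOR 1 = 0

0


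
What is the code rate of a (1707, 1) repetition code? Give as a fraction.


Rate = k/n = 1/1707

1/1707


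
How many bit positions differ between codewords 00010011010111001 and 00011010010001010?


Count differing positions: . . . . ^ . . ^ . . . ^ ^ . . ^ ^ = 6 differences

6


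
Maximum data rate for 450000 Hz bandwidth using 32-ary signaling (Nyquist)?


Rate = 2 * B * log2(M) = 2 * 450000 * 5.0 = 4500000.0

4500000.0 bps


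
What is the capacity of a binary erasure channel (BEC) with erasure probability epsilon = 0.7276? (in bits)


C = 1 - epsilon = 1 - 0.7276 = 0.2724

0.2724 bits


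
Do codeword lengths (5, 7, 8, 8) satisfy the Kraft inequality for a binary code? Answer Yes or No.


Kraft sum = sum(2^(-l_i)) = 0.0469, need <= 1. Result: satisfied (a binary prefix-free code with these lengths exists)

Yes


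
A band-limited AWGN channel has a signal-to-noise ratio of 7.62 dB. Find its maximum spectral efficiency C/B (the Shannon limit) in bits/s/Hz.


SNR_linear = 10^(7.62/10) = 5.781; C/B = log2(1 + SNR_linear) = log2(1 + 5.781) = 2.7615

2.7615 bits/s/Hz


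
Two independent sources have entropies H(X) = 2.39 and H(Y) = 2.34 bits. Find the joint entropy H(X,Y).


For independent variables, H(X,Y) = H(X) + H(Y) = 2.39 + 2.34 = 4.73

4.73 bits


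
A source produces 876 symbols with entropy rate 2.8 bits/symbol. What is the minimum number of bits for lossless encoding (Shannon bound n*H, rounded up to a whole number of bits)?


Minimum bits >= n * H = 876 * 2.8 = 2452.8, rounded up to a whole number of bits = 2453

2453 bits


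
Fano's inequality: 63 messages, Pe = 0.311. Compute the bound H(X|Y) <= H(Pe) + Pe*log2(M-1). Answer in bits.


H(Pe) = -Pe*log2(Pe) - (1-Pe)*log2(1-Pe) = -0.311*log2(0.311) - 0.689*log2(0.689) = 0.524039 + 0.370285 = 0.8943. Pe*log2(M-1) = 0.311*log2(62) = 1.851755. Bound = H(Pe) + Pe*log2(M-1) = 0.524039 + 0.370285 + 1.851755 = 2.7461

2.7461 bits


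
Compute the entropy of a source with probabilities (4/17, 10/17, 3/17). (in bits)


H = -sum(p_i * log2(p_i)). Terms: -(4/17)*log2(4/17) = 0.491168; -(10/17)*log2(10/17) = 0.450315; -(3/17)*log2(3/17) = 0.441618. H = 0.491168 + 0.450315 + 0.441618 = 1.3831

1.3831 bits


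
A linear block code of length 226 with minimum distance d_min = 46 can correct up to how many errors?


Correction capability = floor((d-1)/2) = floor((46-1)/2) = 22

22 errors


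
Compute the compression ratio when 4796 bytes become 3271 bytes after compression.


Ratio = original / compressed = 4796 / 3271 = 1.4662

1.4662


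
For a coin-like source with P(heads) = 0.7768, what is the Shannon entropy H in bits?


H = -p*log2(p) - (1-p)*log2(1-p). -0.7768*log2(0.7768) = 0.283054; -0.2232*log2(0.2232) = 0.482914. H = 0.283054 + 0.482914 = 0.766

0.766 bits


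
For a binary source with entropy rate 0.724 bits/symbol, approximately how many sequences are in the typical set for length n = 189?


log2|A_typical| = nH = 189 * 0.724 = 136.836, so |A_typical| ~ 2^136.836 = 1.555e+41

1.555e+41


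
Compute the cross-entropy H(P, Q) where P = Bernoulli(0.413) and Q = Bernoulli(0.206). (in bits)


H(P,Q) = -p*log2(q) - (1-p)*log2(1-q). -0.413*log2(0.206) = 0.941344; -0.587*log2(0.794) = 0.195347. H(P,Q) = 0.941344 + 0.195347 = 1.1367

1.1367 bits


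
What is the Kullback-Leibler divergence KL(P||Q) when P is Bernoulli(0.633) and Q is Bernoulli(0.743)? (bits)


KL = p*log2(p/q) + (1-p)*log2((1-p)/(1-q)) = 0.633*log2(0.633/0.743) + 0.367*log2(0.367/0.257) = 0.0423

0.0423 bits


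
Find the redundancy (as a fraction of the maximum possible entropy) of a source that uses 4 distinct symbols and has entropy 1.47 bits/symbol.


H_max = log2(K) = log2(4) = 2.0 bits/symbol. Redundancy = 1 - H/H_max = 1 - 1.47/2.0 = 1 - 0.735 = 0.265

0.265


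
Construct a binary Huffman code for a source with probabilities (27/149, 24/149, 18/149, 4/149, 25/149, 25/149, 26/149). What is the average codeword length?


Huffman construction (repeatedly merge the two least-probable nodes; each merge adds 1 bit to every symbol beneath it): 4/149 + 18/149 = 22/149; 22/149 + 24/149 = 46/149; 25/149 + 25/149 = 50/149; 26/149 + 27/149 = 53/149; 46/149 + 50/149 = 96/149; 53/149 + 96/149 = 1. Resulting codeword lengths (in the order the probabilities were given): (2, 3, 4, 4, 3, 3, 2). L_avg = sum(p_i * l_i) = 27/149*2 + 24/149*3 + 18/149*4 + 4/149*4 + 25/149*3 + 25/149*3 + 26/149*2 = 416/149 = 2.7919

2.7919 bits


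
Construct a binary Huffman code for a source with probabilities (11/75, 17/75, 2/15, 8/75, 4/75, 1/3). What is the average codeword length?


Huffman construction (repeatedly merge the two least-probable nodes; each merge adds 1 bit to every symbol beneath it): 4/75 + 8/75 = 4/25; 2/15 + 11/75 = 7/25; 4/25 + 17/75 = 29/75; 7/25 + 1/3 = 46/75; 29/75 + 46/75 = 1. Resulting codeword lengths (in the order the probabilities were given): (3, 2, 3, 3, 3, 2). L_avg = sum(p_i * l_i) = 11/75*3 + 17/75*2 + 2/15*3 + 8/75*3 + 4/75*3 + 1/3*2 = 61/25 = 2.44

2.44 bits


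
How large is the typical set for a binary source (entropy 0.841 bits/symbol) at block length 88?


log2|A_typical| = nH = 88 * 0.841 = 74.008, so |A_typical| ~ 2^74.008 = 1.899e+22

1.899e+22


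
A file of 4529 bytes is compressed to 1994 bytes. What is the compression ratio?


Ratio = original / compressed = 4529 / 1994 = 2.2713

2.2713


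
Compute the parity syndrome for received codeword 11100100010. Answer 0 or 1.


Syndrome = XOR of all bits = 1 XOR 1 XOR 1 XOR 0 XOR 0 XOR 1 XOR 0 XOR 0 XOR 0 XOR 1 XOR 0 = 1

1


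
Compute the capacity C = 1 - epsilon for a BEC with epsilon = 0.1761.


C = 1 - epsilon = 1 - 0.1761 = 0.8239

0.8239 bits


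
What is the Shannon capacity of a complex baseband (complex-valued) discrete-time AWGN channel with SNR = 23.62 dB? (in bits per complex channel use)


SNR_linear = 10^(23.62/10) = 230.1442; C = log2(1 + SNR_linear) = log2(1 + 230.1442) = 7.8526

7.8526 bits/channel use


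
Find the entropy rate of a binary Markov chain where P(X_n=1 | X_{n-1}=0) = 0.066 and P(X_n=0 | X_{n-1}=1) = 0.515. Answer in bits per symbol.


Stationary distribution: pi_0 = p10/(p01+p10) = 0.8864, pi_1 = 0.1136. Entropy rate H' = pi_0*H(p01) + pi_1*H(p10) = 0.8864*0.3508 + 0.1136*0.9994 = 0.4245

0.4245 bits/symbol


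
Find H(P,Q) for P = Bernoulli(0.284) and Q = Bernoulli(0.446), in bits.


H(P,Q) = -p*log2(q) - (1-p)*log2(1-q). -0.284*log2(0.446) = 0.330827; -0.716*log2(0.554) = 0.610062. H(P,Q) = 0.330827 + 0.610062 = 0.9409

0.9409 bits


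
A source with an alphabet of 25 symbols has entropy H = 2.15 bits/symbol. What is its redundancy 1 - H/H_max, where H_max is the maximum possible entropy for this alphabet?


H_max = log2(K) = log2(25) = 4.6439 bits/symbol. Redundancy = 1 - H/H_max = 1 - 2.15/4.6439 = 1 - 0.463 = 0.537

0.537


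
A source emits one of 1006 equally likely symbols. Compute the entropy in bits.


H = log2(n) = log2(1006) = 9.9744

9.9744 bits


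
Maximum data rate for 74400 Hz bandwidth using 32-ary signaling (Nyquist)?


Rate = 2 * B * log2(M) = 2 * 74400 * 5.0 = 744000.0

744000.0 bps


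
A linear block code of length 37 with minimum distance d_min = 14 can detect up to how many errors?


Detection capability = d_min - 1 = 14 - 1 = 13

13 errors


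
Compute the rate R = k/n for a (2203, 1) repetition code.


Rate = k/n = 1/2203

1/2203


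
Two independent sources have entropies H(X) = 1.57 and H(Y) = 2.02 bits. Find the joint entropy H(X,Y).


For independent variables, H(X,Y) = H(X) + H(Y) = 1.57 + 2.02 = 3.59

3.59 bits


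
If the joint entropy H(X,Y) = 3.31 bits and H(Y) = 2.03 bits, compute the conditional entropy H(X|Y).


H(X|Y) = H(X,Y) - H(Y) = 3.31 - 2.03 = 1.28

1.28 bits


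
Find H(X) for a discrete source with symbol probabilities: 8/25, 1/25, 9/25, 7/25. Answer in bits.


H = -sum(p_i * log2(p_i)). Terms: -(8/25)*log2(8/25) = 0.526034; -(1/25)*log2(1/25) = 0.185754; -(9/25)*log2(9/25) = 0.530615; -(7/25)*log2(7/25) = 0.514220. H = 0.526034 + 0.185754 + 0.530615 + 0.514220 = 1.7566

1.7566 bits


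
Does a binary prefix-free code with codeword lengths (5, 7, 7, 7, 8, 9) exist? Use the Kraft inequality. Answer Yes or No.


Kraft sum = sum(2^(-l_i)) = 0.0605, need <= 1. Result: satisfied (a binary prefix-free code with these lengths exists)

Yes


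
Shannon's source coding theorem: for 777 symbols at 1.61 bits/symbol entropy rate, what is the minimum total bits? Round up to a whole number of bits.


Minimum bits >= n * H = 777 * 1.61 = 1250.97, rounded up to a whole number of bits = 1251

1251 bits


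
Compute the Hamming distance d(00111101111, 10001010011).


Count differing positions: ^ . ^ ^ . ^ ^ ^ ^ . . = 7 differences

7


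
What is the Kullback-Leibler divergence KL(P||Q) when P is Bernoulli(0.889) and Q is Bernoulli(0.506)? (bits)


KL = p*log2(p/q) + (1-p)*log2((1-p)/(1-q)) = 0.889*log2(0.889/0.506) + 0.111*log2(0.111/0.494) = 0.4837

0.4837 bits


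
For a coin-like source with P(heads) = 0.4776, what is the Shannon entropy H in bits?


H = -p*log2(p) - (1-p)*log2(1-p). -0.4776*log2(0.4776) = 0.509181; -0.5224*log2(0.5224) = 0.489370. H = 0.509181 + 0.489370 = 0.9986

0.9986 bits


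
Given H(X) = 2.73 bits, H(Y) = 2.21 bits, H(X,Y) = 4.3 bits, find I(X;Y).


I(X;Y) = H(X) + H(Y) - H(X,Y) = 2.73 + 2.21 - 4.3 = 0.64

0.64 bits


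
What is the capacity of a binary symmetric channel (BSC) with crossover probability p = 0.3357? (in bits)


H(p) = -p*log2(p) - (1-p)*log2(1-p) = -0.3357*log2(0.3357) - 0.6643*log2(0.6643) = 0.528645 + 0.391999 = 0.9206. C = 1 - H(p) = 1 - 0.9206 = 0.0794

0.0794 bits


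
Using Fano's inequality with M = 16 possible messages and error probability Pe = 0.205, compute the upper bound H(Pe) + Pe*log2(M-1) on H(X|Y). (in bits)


H(Pe) = -Pe*log2(Pe) - (1-Pe)*log2(1-Pe) = -0.205*log2(0.205) - 0.795*log2(0.795) = 0.468692 + 0.263124 = 0.7318. Pe*log2(M-1) = 0.205*log2(15) = 0.800913. Bound = H(Pe) + Pe*log2(M-1) = 0.468692 + 0.263124 + 0.800913 = 1.5327

1.5327 bits


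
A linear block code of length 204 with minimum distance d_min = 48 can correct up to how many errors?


Correction capability = floor((d-1)/2) = floor((48-1)/2) = 23

23 errors


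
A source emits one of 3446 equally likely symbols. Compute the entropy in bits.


H = log2(n) = log2(3446) = 11.7507

11.7507 bits


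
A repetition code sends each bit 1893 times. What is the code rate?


Rate = k/n = 1/1893

1/1893


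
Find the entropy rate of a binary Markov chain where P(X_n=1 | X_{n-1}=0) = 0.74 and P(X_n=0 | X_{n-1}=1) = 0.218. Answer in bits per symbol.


Stationary distribution: pi_0 = p10/(p01+p10) = 0.2276, pi_1 = 0.7724. Entropy rate H' = pi_0*H(p01) + pi_1*H(p10) = 0.2276*0.8267 + 0.7724*0.7565 = 0.7725

0.7725 bits/symbol


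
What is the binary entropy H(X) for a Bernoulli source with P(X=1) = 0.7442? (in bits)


H = -p*log2(p) - (1-p)*log2(1-p). -0.7442*log2(0.7442) = 0.317206; -0.2558*log2(0.2558) = 0.503136. H = 0.317206 + 0.503136 = 0.8203

0.8203 bits


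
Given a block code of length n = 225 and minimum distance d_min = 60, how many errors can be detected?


Detection capability = d_min - 1 = 60 - 1 = 59

59 errors


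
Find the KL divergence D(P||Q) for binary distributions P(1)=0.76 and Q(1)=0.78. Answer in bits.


KL = p*log2(p/q) + (1-p)*log2((1-p)/(1-q)) = 0.76*log2(0.76/0.78) + 0.24*log2(0.24/0.22) = 0.0016

0.0016 bits


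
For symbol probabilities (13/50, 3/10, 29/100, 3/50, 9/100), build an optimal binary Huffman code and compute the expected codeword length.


Huffman construction (repeatedly merge the two least-probable nodes; each merge adds 1 bit to every symbol beneath it): 3/50 + 9/100 = 3/20; 3/20 + 13/50 = 41/100; 29/100 + 3/10 = 59/100; 41/100 + 59/100 = 1. Resulting codeword lengths (in the order the probabilities were given): (2, 2, 2, 3, 3). L_avg = sum(p_i * l_i) = 13/50*2 + 3/10*2 + 29/100*2 + 3/50*3 + 9/100*3 = 43/20 = 2.15

2.15 bits


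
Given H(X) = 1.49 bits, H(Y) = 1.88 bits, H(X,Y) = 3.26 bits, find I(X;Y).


I(X;Y) = H(X) + H(Y) - H(X,Y) = 1.49 + 1.88 - 3.26 = 0.11

0.11 bits


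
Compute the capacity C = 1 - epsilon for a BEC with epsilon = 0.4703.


C = 1 - epsilon = 1 - 0.4703 = 0.5297

0.5297 bits


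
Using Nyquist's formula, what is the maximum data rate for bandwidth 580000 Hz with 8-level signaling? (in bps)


Rate = 2 * B * log2(M) = 2 * 580000 * 3.0 = 3480000.0

3480000.0 bps


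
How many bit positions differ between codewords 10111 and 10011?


Count differing positions: . . ^ . . = 1 differences

1


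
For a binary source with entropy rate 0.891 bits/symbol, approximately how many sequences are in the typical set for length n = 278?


log2|A_typical| = nH = 278 * 0.891 = 247.698, so |A_typical| ~ 2^247.698 = 3.669e+74

3.669e+74


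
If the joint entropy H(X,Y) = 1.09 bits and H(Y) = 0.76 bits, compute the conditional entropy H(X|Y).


H(X|Y) = H(X,Y) - H(Y) = 1.09 - 0.76 = 0.33

0.33 bits


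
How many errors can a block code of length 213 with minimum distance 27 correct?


Correction capability = floor((d-1)/2) = floor((27-1)/2) = 13

13 errors


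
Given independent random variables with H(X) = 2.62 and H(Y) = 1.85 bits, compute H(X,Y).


For independent variables, H(X,Y) = H(X) + H(Y) = 2.62 + 1.85 = 4.47

4.47 bits


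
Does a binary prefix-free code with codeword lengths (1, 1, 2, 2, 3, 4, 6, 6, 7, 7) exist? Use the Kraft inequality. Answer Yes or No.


Kraft sum = sum(2^(-l_i)) = 1.7344, need <= 1. Result: violated (a binary prefix-free code with these lengths cannot exist)

No


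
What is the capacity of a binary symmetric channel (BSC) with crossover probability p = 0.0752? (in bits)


H(p) = -p*log2(p) - (1-p)*log2(1-p) = -0.0752*log2(0.0752) - 0.9248*log2(0.9248) = 0.280731 + 0.104305 = 0.385. C = 1 - H(p) = 1 - 0.385 = 0.615

0.615 bits


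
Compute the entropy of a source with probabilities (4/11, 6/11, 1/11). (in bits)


H = -sum(p_i * log2(p_i)). Terms: -(4/11)*log2(4/11) = 0.530702; -(6/11)*log2(6/11) = 0.476983; -(1/11)*log2(1/11) = 0.314494. H = 0.530702 + 0.476983 + 0.314494 = 1.3222

1.3222 bits


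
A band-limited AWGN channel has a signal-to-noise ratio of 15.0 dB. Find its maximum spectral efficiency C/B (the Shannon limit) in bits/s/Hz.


SNR_linear = 10^(15.0/10) = 31.6228; C/B = log2(1 + SNR_linear) = log2(1 + 31.6228) = 5.0278

5.0278 bits/s/Hz
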